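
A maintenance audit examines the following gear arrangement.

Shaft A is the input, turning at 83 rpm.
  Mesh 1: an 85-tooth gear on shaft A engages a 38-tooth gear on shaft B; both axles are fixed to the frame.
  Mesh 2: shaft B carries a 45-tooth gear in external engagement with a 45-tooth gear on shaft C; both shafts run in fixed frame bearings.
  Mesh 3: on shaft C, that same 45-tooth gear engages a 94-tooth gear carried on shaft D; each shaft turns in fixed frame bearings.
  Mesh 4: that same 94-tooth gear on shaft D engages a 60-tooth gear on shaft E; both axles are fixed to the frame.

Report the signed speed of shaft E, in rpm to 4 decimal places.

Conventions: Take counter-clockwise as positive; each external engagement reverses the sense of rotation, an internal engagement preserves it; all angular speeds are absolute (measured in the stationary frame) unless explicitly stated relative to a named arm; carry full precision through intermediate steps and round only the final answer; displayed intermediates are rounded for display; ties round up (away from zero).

+139.2434 rpm

topology: fixed-axis compound train — 4 meshes, A→E
mesh 1 [85T→38T]: ω = 83.0000×85/38 = 185.6579 rpm, sense flips to −
mesh 2 [45T→45T]: ω = 185.6579×45/45 = 185.6579 rpm, sense flips to +
mesh 3 [45T→94T]: ω = 185.6579×45/94 = 88.8788 rpm, sense flips to −
mesh 4 [94T→60T]: ω = 88.8788×94/60 = 139.2434 rpm, sense flips to +
signed output speed = +139.2434 rpm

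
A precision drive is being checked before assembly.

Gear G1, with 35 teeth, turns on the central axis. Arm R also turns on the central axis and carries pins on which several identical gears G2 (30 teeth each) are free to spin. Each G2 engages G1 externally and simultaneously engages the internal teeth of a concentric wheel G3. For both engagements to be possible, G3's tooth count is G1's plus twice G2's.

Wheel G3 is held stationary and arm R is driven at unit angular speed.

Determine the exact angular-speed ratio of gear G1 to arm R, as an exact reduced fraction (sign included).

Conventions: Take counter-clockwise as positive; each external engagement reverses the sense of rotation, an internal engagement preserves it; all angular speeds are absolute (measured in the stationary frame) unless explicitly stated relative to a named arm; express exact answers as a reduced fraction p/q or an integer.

topology: planetary set — G1 35T / G2 30T / G3 95T, arm = carrier (Willis)
ring teeth: 35 + 2·30 = 95
35(ω_sun−ω_arm) = −95(ω_ring−ω_arm),  ω_ring = 0, ω_arm = 1
ω_sun = 1 − (95/35)(0−1) = 26/7
ω_out/ω_in = 26/7

26/7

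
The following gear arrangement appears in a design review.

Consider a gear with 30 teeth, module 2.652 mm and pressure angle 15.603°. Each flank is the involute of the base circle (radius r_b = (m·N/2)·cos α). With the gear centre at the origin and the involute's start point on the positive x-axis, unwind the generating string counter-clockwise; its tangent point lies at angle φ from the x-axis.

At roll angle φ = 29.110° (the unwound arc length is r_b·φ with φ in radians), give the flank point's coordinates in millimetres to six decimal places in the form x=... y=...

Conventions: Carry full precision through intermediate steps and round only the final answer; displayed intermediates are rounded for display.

x=42.944489 y=1.632087

single-mesh involute tooth geometry (30T wheel at module 2.652)
pitch radius r_p = m·N/2 = 2.652·30/2 = 39.780000
base radius r_b = r_p·cos α = 39.780000·cos 15.603° = 38.314047
roll angle φ = 29.110° = 0.50806535 rad
x = r_b·(cos φ + φ·sin φ) = 42.944489
y = r_b·(sin φ − φ·cos φ) = 1.632087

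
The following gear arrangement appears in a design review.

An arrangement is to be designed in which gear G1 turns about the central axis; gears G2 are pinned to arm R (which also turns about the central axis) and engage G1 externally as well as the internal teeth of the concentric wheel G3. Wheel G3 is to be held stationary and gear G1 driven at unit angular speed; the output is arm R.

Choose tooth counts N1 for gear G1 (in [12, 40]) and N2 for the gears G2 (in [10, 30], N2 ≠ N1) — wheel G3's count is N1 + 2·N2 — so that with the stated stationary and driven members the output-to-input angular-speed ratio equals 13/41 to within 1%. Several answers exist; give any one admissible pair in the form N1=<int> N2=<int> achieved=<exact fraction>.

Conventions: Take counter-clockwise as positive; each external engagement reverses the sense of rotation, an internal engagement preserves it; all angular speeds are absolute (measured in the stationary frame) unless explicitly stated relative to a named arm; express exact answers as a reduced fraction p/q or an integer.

N1=26 N2=15 achieved=13/41

planetary set to be sized for 13/41 (Willis relation)
Willis with ω_ring = 0: ω_arm/ω_sun = N1/(N1+N3); set equal to 13/41  ⇒  N3/N1 = 1/(13/41) − 1 = 28/13
N3 = N1 + 2·N2  ⇒  N2/N1 = (N3/N1 − 1)/2 = (28/13 − 1)/2 = 15/26
smallest multiple with N1 ≥ 12 and N2 ≥ 10: k = 1  ⇒  N1 = 1·26 = 26, N2 = 1·15 = 15 (N1 ≤ 40, N2 ≤ 30, N2 ≠ N1 ✓), N3 = 26 + 2·15 = 56
check: N1/(N1+N3) with N1 = 26, N3 = 56 gives 13/41; |achieved − target| = 0 ≤ 13/4100 ✓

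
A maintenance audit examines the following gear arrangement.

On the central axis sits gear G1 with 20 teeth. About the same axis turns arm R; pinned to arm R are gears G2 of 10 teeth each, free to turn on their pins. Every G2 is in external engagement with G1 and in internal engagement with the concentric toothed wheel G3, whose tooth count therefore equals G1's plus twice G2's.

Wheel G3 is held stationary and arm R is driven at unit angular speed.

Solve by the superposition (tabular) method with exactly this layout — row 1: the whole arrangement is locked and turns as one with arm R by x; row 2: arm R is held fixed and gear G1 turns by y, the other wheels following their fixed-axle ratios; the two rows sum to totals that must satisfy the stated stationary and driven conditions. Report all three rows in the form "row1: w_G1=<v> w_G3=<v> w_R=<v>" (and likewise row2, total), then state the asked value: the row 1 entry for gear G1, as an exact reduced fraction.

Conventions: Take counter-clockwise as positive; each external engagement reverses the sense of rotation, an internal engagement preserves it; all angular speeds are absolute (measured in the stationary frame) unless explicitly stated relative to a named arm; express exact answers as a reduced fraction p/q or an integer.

recognized (axles ride arm R): planetary set, 20/10/40 teeth
row 1 — lock + rotate with arm: ω_sun = ω_ring = ω_arm = x
row 2 (arm held, sun turns y): ω_ring = −(20/40)·y, ω_arm = 0
boundary: total ω_ring = x − (20/40)·y = 0 and total ω_arm = x = 1  ⇒  y = 2, x = 1
row 2 ring = −(20/40)·2 = -1
totals (row 1 + row 2): sun 1 + 2 = 3, ring 1 + (-1) = 0, arm 1 + 0 = 1
asked cell (row1, sun) = 1

row1: w_G1=1 w_G3=1 w_R=1
row2: w_G1=2 w_G3=-1 w_R=0
total: w_G1=3 w_G3=0 w_R=1
asked value: 1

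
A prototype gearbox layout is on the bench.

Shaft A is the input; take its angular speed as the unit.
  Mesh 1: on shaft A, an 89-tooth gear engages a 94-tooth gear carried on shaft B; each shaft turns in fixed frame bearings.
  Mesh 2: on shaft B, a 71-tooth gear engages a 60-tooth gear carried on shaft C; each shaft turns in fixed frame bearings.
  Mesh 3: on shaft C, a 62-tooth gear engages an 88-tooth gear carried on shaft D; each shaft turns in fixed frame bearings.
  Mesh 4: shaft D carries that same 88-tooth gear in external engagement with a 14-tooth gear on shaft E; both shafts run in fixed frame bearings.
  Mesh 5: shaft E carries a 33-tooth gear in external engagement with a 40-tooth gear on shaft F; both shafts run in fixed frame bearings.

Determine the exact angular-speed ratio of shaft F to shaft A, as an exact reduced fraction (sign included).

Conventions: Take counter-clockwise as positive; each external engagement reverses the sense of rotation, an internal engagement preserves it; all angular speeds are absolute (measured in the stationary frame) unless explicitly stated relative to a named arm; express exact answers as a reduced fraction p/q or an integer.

class = fixed-axis compound train [5 meshes; 5 ratios multiply, 5 sense flips]
mesh 1 [89T→94T]: running ratio 89/94, sense −
mesh 2 [71T→60T]: running ratio 6319/5640, sense +
mesh 3 [62T→88T]: running ratio 195889/248160, sense −
mesh 4 [88T→14T]: running ratio 195889/39480, sense +
mesh 5 [33T→40T]: running ratio 2154779/526400, sense −
ω_out/ω_in = -2154779/526400

-2154779/526400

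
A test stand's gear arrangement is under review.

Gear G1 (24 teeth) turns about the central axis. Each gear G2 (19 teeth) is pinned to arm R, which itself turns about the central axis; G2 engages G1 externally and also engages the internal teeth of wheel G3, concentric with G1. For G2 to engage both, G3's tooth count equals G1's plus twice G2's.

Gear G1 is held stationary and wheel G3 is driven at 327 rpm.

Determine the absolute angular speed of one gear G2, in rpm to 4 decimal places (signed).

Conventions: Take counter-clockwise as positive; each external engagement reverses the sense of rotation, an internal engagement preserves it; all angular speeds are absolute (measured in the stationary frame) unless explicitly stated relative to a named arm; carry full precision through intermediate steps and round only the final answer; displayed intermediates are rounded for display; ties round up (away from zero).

+533.5263 rpm

class = planetary set [G3 = 24+2·19 = 62; Willis about the carrier]
normalise by the input: solve with ω_ring = 1, then scale by 327 rpm
ring teeth: 24 + 2·19 = 62
24(ω_sun−ω_arm) = −62(ω_ring−ω_arm),  ω_sun = 0, ω_ring = 1
24(0−ω_arm) = −62(1−ω_arm)  ⇒  86·ω_arm = 62  ⇒  ω_arm = 31/43
sun–planet mesh: 24·(0−31/43) = −19·(ω_p−ω_arm)  ⇒  ω_p−ω_arm = 744/817
ω_p = 31/43 + 744/817 = 31/19
scale: ω_p = 31/19 × 327 rpm = +533.5263 rpm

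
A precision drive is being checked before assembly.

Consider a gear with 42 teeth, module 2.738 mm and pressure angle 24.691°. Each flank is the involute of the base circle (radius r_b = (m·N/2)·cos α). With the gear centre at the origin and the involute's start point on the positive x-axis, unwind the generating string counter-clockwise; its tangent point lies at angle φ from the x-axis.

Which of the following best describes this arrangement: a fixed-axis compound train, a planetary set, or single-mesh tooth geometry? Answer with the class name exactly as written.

class = single-mesh tooth geometry [base-circle involute, m = 2.738, 42T]
classification: single-mesh tooth geometry

single-mesh tooth geometry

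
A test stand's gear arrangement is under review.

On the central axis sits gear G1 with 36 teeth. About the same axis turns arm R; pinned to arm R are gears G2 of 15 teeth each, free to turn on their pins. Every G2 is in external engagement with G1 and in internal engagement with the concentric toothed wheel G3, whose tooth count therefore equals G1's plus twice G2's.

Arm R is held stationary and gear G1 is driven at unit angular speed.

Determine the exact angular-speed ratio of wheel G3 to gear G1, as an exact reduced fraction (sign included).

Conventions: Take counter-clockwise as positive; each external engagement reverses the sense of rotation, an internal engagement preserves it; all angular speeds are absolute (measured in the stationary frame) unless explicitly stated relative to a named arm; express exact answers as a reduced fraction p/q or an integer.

class = planetary set [G3 = 36+2·15 = 66; Willis about the carrier]
ring teeth: 36 + 2·15 = 66
36(ω_sun−ω_arm) = −66(ω_ring−ω_arm),  ω_arm = 0, ω_sun = 1
ω_ring = 0 − (36/66)(1−0) = -6/11
ω_out/ω_in = -6/11

-6/11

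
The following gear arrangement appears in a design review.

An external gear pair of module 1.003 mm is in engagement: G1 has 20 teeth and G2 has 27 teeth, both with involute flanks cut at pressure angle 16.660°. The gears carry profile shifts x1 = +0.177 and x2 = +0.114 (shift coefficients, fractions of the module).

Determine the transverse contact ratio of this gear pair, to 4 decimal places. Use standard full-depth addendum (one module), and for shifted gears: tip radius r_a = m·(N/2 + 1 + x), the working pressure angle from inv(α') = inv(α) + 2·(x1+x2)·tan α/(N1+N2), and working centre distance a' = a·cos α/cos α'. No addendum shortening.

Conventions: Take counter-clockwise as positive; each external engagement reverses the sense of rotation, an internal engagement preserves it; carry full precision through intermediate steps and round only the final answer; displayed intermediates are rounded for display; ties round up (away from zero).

1.6357

recognized (one external pair, fixed centres): single-mesh tooth geometry, m = 1.003, N1 = 20, N2 = 27
base radii: r_b1 = 9.608969, r_b2 = 12.972109
tip radii: r_a1 = 11.210531, r_a2 = 14.657842
inv(α') = inv(16.660°) + 2·(+0.177+0.114)·tan α/(20+27) = 0.01218736  ⇒  α' = 18.74121°
a' = a·cos α / cos α' = 23.5705·cos 16.660°/cos 18.74121° = 23.845374
action lengths: √(r_a1²−r_b1²) = 5.774401, √(r_a2²−r_b2²) = 6.824714
base pitch p_b = π·m·cos α = 3.018747
CR = (5.774401 + 6.824714 − 23.845374·sin 18.74121°)/3.018747 = 1.635690
contact ratio ≈ 1.6357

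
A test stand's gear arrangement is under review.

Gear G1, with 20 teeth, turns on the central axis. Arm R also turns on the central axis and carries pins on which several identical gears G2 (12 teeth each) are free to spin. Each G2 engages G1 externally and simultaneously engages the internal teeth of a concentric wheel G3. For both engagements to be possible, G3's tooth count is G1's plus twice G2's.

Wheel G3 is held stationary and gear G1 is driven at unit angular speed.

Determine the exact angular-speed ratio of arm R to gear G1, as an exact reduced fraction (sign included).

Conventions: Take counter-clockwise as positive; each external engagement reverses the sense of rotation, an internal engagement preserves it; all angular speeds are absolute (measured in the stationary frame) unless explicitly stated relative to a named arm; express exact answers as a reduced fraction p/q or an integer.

5/16

class = planetary set [G3 = 20+2·12 = 44; Willis about the carrier]
ring teeth: 20 + 2·12 = 44
20(ω_sun−ω_arm) = −44(ω_ring−ω_arm),  ω_ring = 0, ω_sun = 1
20(1−ω_arm) = −44(0−ω_arm)  ⇒  64·ω_arm = 20  ⇒  ω_arm = 5/16
ω_out/ω_in = 5/16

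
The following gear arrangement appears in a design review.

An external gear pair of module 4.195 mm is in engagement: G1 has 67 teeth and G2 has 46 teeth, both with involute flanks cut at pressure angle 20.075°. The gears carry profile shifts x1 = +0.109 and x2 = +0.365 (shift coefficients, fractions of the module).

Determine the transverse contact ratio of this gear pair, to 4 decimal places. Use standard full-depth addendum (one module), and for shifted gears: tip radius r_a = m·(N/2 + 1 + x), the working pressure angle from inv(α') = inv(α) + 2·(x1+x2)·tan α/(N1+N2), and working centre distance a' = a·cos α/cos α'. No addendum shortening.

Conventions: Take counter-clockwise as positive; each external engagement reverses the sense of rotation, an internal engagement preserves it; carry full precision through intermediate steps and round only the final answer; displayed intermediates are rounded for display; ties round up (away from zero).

1.6897

recognized (one external pair, fixed centres): single-mesh tooth geometry, m = 4.195, N1 = 67, N2 = 46
base radii: r_b1 = 131.994323, r_b2 = 90.622968
tip radii: r_a1 = 145.184755, r_a2 = 102.211175
inv(α') = inv(20.075°) + 2·(+0.109+0.365)·tan α/(67+46) = 0.01814443  ⇒  α' = 21.30597°
a' = a·cos α / cos α' = 237.0175·cos 20.075°/cos 21.30597° = 238.948628
action lengths: √(r_a1²−r_b1²) = 60.465790, √(r_a2²−r_b2²) = 47.271576
base pitch p_b = π·m·cos α = 12.378280
CR = (60.465790 + 47.271576 − 238.948628·sin 21.30597°)/12.378280 = 1.689716
contact ratio ≈ 1.6897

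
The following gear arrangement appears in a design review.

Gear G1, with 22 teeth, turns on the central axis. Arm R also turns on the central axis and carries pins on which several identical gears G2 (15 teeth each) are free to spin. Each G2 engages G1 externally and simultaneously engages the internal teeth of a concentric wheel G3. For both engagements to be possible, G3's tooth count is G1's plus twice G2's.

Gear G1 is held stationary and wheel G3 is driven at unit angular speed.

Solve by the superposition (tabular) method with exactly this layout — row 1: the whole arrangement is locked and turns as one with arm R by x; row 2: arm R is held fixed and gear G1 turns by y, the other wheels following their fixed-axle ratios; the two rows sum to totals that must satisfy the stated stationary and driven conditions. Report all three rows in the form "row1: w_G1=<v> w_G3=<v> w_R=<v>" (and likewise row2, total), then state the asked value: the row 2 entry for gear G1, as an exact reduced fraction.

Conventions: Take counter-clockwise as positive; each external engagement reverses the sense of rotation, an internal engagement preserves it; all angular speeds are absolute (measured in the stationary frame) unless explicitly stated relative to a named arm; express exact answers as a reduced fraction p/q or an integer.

row1: w_G1=26/37 w_G3=26/37 w_R=26/37
row2: w_G1=-26/37 w_G3=11/37 w_R=0
total: w_G1=0 w_G3=1 w_R=26/37
asked value: -26/37

topology: planetary set — G1 22T / G2 15T / G3 52T, arm = carrier (Willis)
row 1: whole set turns with the arm by x
row 2 — arm fixed, fixed-axis ratios: sun y, ring −(22/52)·y, arm 0
boundary: total ω_sun = x + y = 0 and total ω_ring = x − (22/52)·y = 1  ⇒  y = -26/37, x = 26/37
row 2 ring = −(22/52)·(-26/37) = 11/37
totals (row 1 + row 2): sun 26/37 + (-26/37) = 0, ring 26/37 + 11/37 = 1, arm 26/37 + 0 = 26/37
asked cell (row2, sun) = -26/37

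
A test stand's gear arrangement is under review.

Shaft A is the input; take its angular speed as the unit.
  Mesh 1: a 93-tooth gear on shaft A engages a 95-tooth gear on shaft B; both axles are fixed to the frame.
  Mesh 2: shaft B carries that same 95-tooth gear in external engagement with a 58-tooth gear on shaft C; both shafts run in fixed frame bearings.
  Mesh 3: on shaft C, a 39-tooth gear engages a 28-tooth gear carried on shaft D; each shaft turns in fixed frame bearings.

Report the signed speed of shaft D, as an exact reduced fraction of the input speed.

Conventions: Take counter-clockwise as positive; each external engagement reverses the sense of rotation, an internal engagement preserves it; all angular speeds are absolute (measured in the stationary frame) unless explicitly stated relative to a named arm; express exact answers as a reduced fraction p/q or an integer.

-3627/1624

3-mesh fixed-axis compound train (all bearings frame-fixed)
mesh 1 [93T→95T]: |ω|/ω_in = 1×93/95 = 93/95, sense flips to −
mesh 2 [95T→58T]: |ω|/ω_in = (93/95)×95/58 = 93/58, sense flips to +
mesh 3 [39T→28T]: |ω|/ω_in = (93/58)×39/28 = 3627/1624, sense flips to −
signed output speed (× input speed) = -3627/1624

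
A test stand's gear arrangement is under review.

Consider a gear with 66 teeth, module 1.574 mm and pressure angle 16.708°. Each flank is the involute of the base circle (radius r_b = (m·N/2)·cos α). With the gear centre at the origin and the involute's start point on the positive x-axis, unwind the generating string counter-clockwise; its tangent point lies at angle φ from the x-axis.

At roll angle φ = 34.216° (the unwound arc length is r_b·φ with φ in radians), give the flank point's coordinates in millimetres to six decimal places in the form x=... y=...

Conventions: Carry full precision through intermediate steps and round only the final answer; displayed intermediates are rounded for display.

recognized (one wheel, involute flank): single-mesh tooth geometry, m = 1.574, N = 66
pitch radius r_p = m·N/2 = 1.574·66/2 = 51.942000
base radius r_b = r_p·cos α = 51.942000·cos 16.708° = 49.749131
roll angle φ = 34.216° = 0.59718186 rad
x = r_b·(cos φ + φ·sin φ) = 57.844683
y = r_b·(sin φ − φ·cos φ) = 3.407346

x=57.844683 y=3.407346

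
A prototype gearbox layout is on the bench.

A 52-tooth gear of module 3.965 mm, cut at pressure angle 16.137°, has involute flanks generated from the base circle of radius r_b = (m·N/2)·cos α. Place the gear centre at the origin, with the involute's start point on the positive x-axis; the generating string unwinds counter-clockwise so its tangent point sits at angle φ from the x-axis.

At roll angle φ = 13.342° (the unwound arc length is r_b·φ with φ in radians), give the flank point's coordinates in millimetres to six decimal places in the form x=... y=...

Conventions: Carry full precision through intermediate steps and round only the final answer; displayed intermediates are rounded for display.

single-mesh involute tooth geometry (52T wheel at module 3.965)
pitch radius r_p = m·N/2 = 3.965·52/2 = 103.090000
base radius r_b = r_p·cos α = 103.090000·cos 16.137° = 99.028241
roll angle φ = 13.342° = 0.23286183 rad
x = r_b·(cos φ + φ·sin φ) = 101.676838
y = r_b·(sin φ − φ·cos φ) = 0.414549

x=101.676838 y=0.414549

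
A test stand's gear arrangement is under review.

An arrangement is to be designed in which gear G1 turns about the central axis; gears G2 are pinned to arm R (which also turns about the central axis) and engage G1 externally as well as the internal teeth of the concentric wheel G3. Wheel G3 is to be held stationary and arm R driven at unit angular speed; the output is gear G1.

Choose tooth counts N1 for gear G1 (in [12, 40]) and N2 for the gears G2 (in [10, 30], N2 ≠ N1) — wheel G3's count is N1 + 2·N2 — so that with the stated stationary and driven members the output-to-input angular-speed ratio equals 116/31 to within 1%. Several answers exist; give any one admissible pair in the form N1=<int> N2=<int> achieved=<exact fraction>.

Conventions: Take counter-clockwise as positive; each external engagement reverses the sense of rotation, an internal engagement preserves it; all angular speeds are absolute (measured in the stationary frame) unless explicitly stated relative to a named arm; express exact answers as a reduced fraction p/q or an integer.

planetary set to be sized for 116/31 (Willis relation)
Willis with ω_ring = 0: ω_sun/ω_arm = (N1+N3)/N1; set equal to 116/31  ⇒  N3/N1 = 116/31 − 1 = 85/31
N3 = N1 + 2·N2  ⇒  N2/N1 = (N3/N1 − 1)/2 = (85/31 − 1)/2 = 27/31
smallest multiple with N1 ≥ 12 and N2 ≥ 10: k = 1  ⇒  N1 = 1·31 = 31, N2 = 1·27 = 27 (N1 ≤ 40, N2 ≤ 30, N2 ≠ N1 ✓), N3 = 31 + 2·27 = 85
check: (N1+N3)/N1 with N1 = 31, N3 = 85 gives 116/31; |achieved − target| = 0 ≤ 29/775 ✓

N1=31 N2=27 achieved=116/31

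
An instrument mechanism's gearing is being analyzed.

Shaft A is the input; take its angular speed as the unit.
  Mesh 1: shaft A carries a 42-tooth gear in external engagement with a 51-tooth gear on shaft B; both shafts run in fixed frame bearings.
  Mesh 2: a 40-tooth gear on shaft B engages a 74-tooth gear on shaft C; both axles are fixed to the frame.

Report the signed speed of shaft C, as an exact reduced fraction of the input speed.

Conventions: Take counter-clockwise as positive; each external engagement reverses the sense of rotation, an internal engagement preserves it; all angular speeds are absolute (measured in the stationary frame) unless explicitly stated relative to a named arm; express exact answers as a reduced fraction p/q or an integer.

280/629

2-mesh fixed-axis compound train (all bearings frame-fixed)
mesh 1 [42T→51T]: |ω|/ω_in = 1×42/51 = 14/17, sense flips to −
mesh 2 [40T→74T]: |ω|/ω_in = (14/17)×40/74 = 280/629, sense flips to +
signed output speed (× input speed) = 280/629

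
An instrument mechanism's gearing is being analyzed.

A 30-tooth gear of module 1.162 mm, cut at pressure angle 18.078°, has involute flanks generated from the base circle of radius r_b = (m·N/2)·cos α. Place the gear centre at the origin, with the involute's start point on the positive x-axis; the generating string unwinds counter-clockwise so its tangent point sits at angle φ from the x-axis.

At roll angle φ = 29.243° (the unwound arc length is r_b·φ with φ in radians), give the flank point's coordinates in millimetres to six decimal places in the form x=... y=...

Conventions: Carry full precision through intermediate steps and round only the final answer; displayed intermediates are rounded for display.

recognized (one wheel, involute flank): single-mesh tooth geometry, m = 1.162, N = 30
pitch radius r_p = m·N/2 = 1.162·30/2 = 17.430000
base radius r_b = r_p·cos α = 17.430000·cos 18.078° = 16.569567
roll angle φ = 29.243° = 0.51038663 rad
x = r_b·(cos φ + φ·sin φ) = 18.589183
y = r_b·(sin φ − φ·cos φ) = 0.715372

x=18.589183 y=0.715372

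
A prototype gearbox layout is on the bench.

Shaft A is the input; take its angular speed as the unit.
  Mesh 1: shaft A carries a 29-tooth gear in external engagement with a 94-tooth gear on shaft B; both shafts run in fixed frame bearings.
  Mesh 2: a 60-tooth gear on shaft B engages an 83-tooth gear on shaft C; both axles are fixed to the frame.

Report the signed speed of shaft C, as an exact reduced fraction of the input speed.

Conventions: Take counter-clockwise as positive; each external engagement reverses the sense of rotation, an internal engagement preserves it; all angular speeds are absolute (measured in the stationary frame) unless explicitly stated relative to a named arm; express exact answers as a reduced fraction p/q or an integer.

2-mesh fixed-axis compound train (all bearings frame-fixed)
mesh 1 [29T→94T]: |ω|/ω_in = 1×29/94 = 29/94, sense flips to −
mesh 2 [60T→83T]: |ω|/ω_in = (29/94)×60/83 = 870/3901, sense flips to +
signed output speed (× input speed) = 870/3901

870/3901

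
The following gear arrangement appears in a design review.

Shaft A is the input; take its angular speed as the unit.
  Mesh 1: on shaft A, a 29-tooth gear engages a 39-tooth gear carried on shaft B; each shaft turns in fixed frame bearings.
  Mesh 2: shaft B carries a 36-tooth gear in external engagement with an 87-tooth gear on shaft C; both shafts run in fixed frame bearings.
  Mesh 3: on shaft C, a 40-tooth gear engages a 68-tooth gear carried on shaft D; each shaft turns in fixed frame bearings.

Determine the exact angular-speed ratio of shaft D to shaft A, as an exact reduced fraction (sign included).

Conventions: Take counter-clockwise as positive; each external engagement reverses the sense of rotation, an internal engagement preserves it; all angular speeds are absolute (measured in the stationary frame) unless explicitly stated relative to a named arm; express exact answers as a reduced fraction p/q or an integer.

class = fixed-axis compound train [3 meshes; 3 ratios multiply, 3 sense flips]
mesh 1 [29T→39T]: running ratio 29/39, sense −
mesh 2 [36T→87T]: running ratio 4/13, sense +
mesh 3 [40T→68T]: running ratio 40/221, sense −
ω_out/ω_in = -40/221

-40/221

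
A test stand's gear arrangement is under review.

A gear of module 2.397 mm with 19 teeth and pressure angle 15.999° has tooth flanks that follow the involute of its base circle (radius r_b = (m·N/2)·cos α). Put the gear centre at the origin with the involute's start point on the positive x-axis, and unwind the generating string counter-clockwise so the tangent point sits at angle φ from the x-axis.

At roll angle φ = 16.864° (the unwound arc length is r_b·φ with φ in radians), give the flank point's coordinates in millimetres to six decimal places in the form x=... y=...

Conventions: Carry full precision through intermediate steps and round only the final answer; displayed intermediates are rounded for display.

single-mesh involute tooth geometry (19T wheel at module 2.397)
pitch radius r_p = m·N/2 = 2.397·19/2 = 22.771500
base radius r_b = r_p·cos α = 22.771500·cos 15.999° = 21.889480
roll angle φ = 16.864° = 0.29433233 rad
x = r_b·(cos φ + φ·sin φ) = 22.817203
y = r_b·(sin φ − φ·cos φ) = 0.184443

x=22.817203 y=0.184443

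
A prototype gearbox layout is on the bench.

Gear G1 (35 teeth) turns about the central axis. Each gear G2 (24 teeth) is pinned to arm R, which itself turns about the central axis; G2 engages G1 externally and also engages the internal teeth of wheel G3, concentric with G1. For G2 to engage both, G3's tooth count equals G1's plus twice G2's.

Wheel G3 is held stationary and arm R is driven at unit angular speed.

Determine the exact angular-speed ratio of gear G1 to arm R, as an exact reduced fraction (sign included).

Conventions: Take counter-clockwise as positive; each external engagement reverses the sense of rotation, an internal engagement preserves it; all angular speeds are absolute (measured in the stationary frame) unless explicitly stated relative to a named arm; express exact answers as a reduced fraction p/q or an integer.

118/35

recognized (axles ride arm R): planetary set, 35/24/83 teeth
ring teeth: 35 + 2·24 = 83
35(ω_sun−ω_arm) = −83(ω_ring−ω_arm),  ω_ring = 0, ω_arm = 1
ω_sun = 1 − (83/35)(0−1) = 118/35
ω_out/ω_in = 118/35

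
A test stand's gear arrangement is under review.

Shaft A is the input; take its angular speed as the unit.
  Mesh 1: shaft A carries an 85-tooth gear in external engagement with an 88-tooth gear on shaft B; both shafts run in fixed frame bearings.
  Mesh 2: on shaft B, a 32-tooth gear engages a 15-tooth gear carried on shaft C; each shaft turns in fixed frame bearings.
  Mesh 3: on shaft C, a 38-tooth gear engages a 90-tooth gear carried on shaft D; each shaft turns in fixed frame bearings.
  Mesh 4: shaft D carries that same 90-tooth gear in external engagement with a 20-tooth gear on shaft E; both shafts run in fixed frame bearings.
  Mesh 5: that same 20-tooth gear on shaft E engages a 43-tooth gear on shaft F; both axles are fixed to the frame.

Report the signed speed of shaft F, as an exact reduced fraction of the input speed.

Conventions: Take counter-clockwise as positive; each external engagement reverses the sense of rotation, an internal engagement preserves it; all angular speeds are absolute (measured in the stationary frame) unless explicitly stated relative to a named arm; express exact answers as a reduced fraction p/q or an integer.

-2584/1419

5-mesh fixed-axis compound train (all bearings frame-fixed)
mesh 1 [85T→88T]: |ω|/ω_in = 1×85/88 = 85/88, sense flips to −
mesh 2 [32T→15T]: |ω|/ω_in = (85/88)×32/15 = 68/33, sense flips to +
mesh 3 [38T→90T]: |ω|/ω_in = (68/33)×38/90 = 1292/1485, sense flips to −
mesh 4 [90T→20T]: |ω|/ω_in = (1292/1485)×90/20 = 646/165, sense flips to +
mesh 5 [20T→43T]: |ω|/ω_in = (646/165)×20/43 = 2584/1419, sense flips to −
signed output speed (× input speed) = -2584/1419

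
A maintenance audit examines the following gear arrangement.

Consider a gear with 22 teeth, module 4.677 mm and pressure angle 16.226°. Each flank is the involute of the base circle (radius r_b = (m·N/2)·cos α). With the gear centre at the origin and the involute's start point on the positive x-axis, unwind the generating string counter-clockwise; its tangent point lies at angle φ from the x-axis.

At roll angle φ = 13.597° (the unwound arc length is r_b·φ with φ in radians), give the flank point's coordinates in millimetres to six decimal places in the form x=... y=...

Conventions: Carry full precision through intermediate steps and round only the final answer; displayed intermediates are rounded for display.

x=50.769158 y=0.218826

single-mesh involute tooth geometry (22T wheel at module 4.677)
pitch radius r_p = m·N/2 = 4.677·22/2 = 51.447000
base radius r_b = r_p·cos α = 51.447000·cos 16.226° = 49.397711
roll angle φ = 13.597° = 0.23731242 rad
x = r_b·(cos φ + φ·sin φ) = 50.769158
y = r_b·(sin φ − φ·cos φ) = 0.218826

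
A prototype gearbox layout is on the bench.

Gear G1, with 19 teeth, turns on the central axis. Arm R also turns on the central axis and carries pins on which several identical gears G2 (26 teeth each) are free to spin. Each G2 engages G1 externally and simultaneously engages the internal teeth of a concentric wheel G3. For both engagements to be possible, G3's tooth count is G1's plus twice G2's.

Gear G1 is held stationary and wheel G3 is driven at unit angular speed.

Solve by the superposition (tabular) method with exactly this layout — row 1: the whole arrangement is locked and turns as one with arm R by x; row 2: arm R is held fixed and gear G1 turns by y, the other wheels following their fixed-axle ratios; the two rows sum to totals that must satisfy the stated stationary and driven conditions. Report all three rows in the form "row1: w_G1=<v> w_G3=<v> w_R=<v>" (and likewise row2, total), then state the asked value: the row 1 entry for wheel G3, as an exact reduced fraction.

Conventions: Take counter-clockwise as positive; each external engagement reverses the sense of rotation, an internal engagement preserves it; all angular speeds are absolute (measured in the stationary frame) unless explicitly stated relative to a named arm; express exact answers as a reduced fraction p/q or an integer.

planetary set (19T centre, 26T on arm, 71T internal) — Willis relation
row 1 — lock + rotate with arm: ω_sun = ω_ring = ω_arm = x
row 2 — arm fixed, fixed-axis ratios: sun y, ring −(19/71)·y, arm 0
boundary: total ω_sun = x + y = 0 and total ω_ring = x − (19/71)·y = 1  ⇒  y = -71/90, x = 71/90
row 2 ring = −(19/71)·(-71/90) = 19/90
totals (row 1 + row 2): sun 71/90 + (-71/90) = 0, ring 71/90 + 19/90 = 1, arm 71/90 + 0 = 71/90
asked cell (row1, ring) = 71/90

row1: w_G1=71/90 w_G3=71/90 w_R=71/90
row2: w_G1=-71/90 w_G3=19/90 w_R=0
total: w_G1=0 w_G3=1 w_R=71/90
asked value: 71/90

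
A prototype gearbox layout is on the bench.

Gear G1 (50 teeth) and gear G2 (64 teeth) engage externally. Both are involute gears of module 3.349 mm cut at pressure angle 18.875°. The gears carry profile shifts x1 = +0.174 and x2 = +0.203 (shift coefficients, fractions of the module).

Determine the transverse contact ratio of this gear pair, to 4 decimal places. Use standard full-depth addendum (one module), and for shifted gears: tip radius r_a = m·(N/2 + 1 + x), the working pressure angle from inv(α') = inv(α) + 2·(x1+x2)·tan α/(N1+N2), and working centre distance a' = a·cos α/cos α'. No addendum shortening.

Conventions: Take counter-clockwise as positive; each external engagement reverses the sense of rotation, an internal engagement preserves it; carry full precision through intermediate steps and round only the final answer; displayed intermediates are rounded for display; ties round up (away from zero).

1.7764

topology: single-mesh involute geometry — m = 3.349, 50T/64T pair
base radii: r_b1 = 79.222822, r_b2 = 101.405213
tip radii: r_a1 = 87.656726, r_a2 = 111.196847
inv(α') = inv(18.875°) + 2·(+0.174+0.203)·tan α/(50+64) = 0.01471949  ⇒  α' = 19.91968°
a' = a·cos α / cos α' = 190.8930·cos 18.875°/cos 19.91968° = 192.122505
action lengths: √(r_a1²−r_b1²) = 37.515943, √(r_a2²−r_b2²) = 45.625888
base pitch p_b = π·m·cos α = 9.955433
CR = (37.515943 + 45.625888 − 192.122505·sin 19.91968°)/9.955433 = 1.776438
contact ratio ≈ 1.7764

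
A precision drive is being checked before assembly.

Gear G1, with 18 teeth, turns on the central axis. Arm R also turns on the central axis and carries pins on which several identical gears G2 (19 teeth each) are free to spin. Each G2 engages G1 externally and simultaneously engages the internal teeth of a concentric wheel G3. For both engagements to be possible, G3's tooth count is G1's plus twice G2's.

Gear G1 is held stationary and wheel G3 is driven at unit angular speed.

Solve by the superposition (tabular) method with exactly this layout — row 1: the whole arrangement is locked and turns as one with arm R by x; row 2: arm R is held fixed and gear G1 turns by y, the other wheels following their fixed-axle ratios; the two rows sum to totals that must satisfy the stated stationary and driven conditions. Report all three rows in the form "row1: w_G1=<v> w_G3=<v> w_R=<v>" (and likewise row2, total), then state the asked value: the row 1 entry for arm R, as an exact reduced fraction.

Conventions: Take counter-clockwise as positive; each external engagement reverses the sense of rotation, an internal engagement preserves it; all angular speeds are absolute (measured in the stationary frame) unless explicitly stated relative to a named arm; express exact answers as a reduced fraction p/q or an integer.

planetary set (18T centre, 19T on arm, 56T internal) — Willis relation
row 1 (train locked, turned with arm): all members turn x
superposition row 2 [arm held]: sun y, ring −(18/56)·y, arm 0
boundary: total ω_sun = x + y = 0 and total ω_ring = x − (18/56)·y = 1  ⇒  y = -28/37, x = 28/37
row 2 ring = −(18/56)·(-28/37) = 9/37
totals (row 1 + row 2): sun 28/37 + (-28/37) = 0, ring 28/37 + 9/37 = 1, arm 28/37 + 0 = 28/37
asked cell (row1, arm) = 28/37

row1: w_G1=28/37 w_G3=28/37 w_R=28/37
row2: w_G1=-28/37 w_G3=9/37 w_R=0
total: w_G1=0 w_G3=1 w_R=28/37
asked value: 28/37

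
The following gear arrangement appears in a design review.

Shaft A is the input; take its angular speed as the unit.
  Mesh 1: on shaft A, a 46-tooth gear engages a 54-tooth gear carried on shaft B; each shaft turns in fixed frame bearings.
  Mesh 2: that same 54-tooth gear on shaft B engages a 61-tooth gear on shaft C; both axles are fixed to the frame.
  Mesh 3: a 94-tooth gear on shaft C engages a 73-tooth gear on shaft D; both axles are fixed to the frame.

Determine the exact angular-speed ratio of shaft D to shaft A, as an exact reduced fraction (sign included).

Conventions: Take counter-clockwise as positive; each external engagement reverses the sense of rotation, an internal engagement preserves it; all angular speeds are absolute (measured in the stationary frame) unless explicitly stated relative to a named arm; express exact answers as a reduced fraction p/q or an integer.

-4324/4453

class = fixed-axis compound train [3 meshes; 3 ratios multiply, 3 sense flips]
mesh 1 [46T→54T]: running ratio 23/27, sense −
mesh 2 [54T→61T]: running ratio 46/61, sense +
mesh 3 [94T→73T]: running ratio 4324/4453, sense −
ω_out/ω_in = -4324/4453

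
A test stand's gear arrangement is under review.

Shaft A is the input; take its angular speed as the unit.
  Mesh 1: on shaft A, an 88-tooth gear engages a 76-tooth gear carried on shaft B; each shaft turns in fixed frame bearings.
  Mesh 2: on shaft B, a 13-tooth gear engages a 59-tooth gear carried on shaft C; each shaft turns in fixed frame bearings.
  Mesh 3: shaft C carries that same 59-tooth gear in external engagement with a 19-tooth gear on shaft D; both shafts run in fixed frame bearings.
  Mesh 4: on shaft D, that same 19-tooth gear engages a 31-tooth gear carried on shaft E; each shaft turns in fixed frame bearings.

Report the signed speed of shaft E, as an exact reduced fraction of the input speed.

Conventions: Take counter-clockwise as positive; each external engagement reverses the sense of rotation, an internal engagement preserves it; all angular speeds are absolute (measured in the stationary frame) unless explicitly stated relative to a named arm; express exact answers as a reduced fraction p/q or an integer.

4-mesh fixed-axis compound train (all bearings frame-fixed)
mesh 1 [88T→76T]: |ω|/ω_in = 1×88/76 = 22/19, sense flips to −
mesh 2 [13T→59T]: |ω|/ω_in = (22/19)×13/59 = 286/1121, sense flips to +
mesh 3 [59T→19T]: |ω|/ω_in = (286/1121)×59/19 = 286/361, sense flips to −
mesh 4 [19T→31T]: |ω|/ω_in = (286/361)×19/31 = 286/589, sense flips to +
signed output speed (× input speed) = 286/589

286/589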